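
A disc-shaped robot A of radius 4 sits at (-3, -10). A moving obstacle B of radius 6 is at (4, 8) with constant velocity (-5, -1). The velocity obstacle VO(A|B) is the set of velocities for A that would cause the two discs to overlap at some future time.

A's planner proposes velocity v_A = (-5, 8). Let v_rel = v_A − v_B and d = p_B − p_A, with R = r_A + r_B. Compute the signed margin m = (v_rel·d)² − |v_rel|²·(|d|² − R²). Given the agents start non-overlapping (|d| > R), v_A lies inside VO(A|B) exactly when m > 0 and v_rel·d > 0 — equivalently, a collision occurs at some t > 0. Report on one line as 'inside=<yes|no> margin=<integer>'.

d = (7, 18),  |d|² = 373;  R = 4+6 = 10,  c = 373−10² = 273
v_rel = (0, 9),  |v_rel|² = 81;  v_rel·d = (0)·(7) + (9)·(18) = 162
81·t² − 324·t + 273 = 0  ⇒  m = 162² − 81·273 = 4131
m = 4131 > 0,  v_rel·d = 162 > 0  ⇒  inside

inside=yes margin=4131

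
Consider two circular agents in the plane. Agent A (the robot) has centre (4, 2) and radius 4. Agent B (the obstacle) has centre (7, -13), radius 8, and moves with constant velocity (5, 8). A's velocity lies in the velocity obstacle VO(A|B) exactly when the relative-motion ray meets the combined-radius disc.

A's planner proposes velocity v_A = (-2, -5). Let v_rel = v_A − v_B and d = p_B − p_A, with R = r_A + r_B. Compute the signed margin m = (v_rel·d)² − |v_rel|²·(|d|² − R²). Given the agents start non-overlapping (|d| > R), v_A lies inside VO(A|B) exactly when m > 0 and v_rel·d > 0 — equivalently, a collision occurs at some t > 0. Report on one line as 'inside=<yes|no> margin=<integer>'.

d = (3, -15),  |d|² = 234;  R = 4+8 = 12,  c = 234−12² = 90
v_rel = (-7, -13),  |v_rel|² = 218;  v_rel·d = (-7)·(3) + (-13)·(-15) = 174
218·t² − 348·t + 90 = 0  ⇒  m = 174² − 218·90 = 10656
m = 10656 > 0,  v_rel·d = 174 > 0  ⇒  inside

inside=yes margin=10656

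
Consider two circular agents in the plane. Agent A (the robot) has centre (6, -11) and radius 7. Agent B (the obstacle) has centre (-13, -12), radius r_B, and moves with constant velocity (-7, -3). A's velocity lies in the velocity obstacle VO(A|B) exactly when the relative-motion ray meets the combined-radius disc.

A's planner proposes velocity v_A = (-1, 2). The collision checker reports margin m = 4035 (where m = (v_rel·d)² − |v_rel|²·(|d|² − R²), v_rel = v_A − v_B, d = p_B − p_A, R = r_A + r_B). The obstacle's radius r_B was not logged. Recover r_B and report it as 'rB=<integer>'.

m = 4035
d = (-19, -1);  v_rel = (6, 5),  |v_rel|² = 61
v_rel×d = (6)·(-1) − (5)·(-19) = 89
since m = R²·61 − 89²:  R² = (7921 + 4035) / 61 = 196
R = √196 = 14  ⇒  r_B = 14 − 7 = 7

rB=7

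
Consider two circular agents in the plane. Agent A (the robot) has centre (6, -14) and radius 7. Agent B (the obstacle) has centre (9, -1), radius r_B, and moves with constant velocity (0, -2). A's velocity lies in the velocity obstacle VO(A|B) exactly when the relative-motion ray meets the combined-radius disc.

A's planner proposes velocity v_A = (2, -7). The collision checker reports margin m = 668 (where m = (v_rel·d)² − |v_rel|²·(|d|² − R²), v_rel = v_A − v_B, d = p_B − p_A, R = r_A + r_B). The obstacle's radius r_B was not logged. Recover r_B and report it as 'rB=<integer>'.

m = 668
d = (3, 13);  v_rel = (2, -5),  |v_rel|² = 29
v_rel×d = (2)·(13) − (-5)·(3) = 41
since m = R²·29 − 41²:  R² = (1681 + 668) / 29 = 81
R = √81 = 9  ⇒  r_B = 9 − 7 = 2

rB=2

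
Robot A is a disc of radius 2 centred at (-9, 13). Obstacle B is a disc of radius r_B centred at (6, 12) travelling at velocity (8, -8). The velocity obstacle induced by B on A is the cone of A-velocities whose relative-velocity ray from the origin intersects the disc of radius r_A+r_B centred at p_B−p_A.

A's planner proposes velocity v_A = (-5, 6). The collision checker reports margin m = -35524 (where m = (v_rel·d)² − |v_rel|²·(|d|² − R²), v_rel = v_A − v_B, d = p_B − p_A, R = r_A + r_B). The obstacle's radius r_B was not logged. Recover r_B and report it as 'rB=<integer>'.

m = -35524
d = (15, -1);  v_rel = (-13, 14),  |v_rel|² = 365
v_rel×d = (-13)·(-1) − (14)·(15) = -197
since m = R²·365 − (-197)²:  R² = (38809 + -35524) / 365 = 9
R = √9 = 3  ⇒  r_B = 3 − 2 = 1

rB=1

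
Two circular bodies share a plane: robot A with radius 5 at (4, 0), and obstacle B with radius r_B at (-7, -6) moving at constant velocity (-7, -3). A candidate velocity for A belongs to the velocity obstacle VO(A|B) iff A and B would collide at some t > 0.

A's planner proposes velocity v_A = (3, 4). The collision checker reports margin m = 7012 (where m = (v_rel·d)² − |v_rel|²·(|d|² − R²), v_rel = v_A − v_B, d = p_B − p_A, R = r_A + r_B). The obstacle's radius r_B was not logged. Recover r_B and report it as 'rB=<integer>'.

m = 7012
d = (-11, -6);  v_rel = (10, 7),  |v_rel|² = 149
v_rel×d = (10)·(-6) − (7)·(-11) = 17
since m = R²·149 − 17²:  R² = (289 + 7012) / 149 = 49
R = √49 = 7  ⇒  r_B = 7 − 5 = 2

rB=2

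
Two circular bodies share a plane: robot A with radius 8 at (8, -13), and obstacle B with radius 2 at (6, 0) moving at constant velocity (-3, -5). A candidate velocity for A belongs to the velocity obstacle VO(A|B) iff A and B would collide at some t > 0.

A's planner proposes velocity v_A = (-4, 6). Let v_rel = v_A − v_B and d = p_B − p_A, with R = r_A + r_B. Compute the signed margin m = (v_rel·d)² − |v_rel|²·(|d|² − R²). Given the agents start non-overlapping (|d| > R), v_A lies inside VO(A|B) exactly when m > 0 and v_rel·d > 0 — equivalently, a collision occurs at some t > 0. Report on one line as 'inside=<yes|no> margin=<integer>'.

d = (-2, 13),  |d|² = 173;  R = 8+2 = 10,  c = 173−10² = 73
v_rel = (-1, 11),  |v_rel|² = 122;  v_rel·d = (-1)·(-2) + (11)·(13) = 145
122·t² − 290·t + 73 = 0  ⇒  m = 145² − 122·73 = 12119
m = 12119 > 0,  v_rel·d = 145 > 0  ⇒  inside

inside=yes margin=12119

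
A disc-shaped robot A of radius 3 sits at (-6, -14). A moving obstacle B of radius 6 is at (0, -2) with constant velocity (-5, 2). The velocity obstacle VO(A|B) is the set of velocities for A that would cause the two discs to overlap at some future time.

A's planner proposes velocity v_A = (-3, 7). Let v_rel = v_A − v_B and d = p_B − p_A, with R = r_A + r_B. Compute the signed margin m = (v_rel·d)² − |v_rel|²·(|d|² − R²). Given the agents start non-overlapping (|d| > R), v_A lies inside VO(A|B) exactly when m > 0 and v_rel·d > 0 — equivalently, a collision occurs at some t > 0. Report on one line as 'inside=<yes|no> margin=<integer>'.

d = (6, 12),  |d|² = 180;  R = 3+6 = 9,  c = 180−9² = 99
v_rel = (2, 5),  |v_rel|² = 29;  v_rel·d = (2)·(6) + (5)·(12) = 72
29·t² − 144·t + 99 = 0  ⇒  m = 72² − 29·99 = 2313
m = 2313 > 0,  v_rel·d = 72 > 0  ⇒  inside

inside=yes margin=2313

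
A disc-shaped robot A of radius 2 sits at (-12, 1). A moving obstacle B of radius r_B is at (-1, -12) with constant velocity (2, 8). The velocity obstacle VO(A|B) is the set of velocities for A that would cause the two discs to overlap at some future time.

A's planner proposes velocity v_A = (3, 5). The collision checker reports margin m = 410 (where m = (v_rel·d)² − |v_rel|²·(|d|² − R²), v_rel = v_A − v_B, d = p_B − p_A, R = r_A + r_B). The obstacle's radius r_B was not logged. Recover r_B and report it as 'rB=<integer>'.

m = 410
d = (11, -13);  v_rel = (1, -3),  |v_rel|² = 10
v_rel×d = (1)·(-13) − (-3)·(11) = 20
since m = R²·10 − 20²:  R² = (400 + 410) / 10 = 81
R = √81 = 9  ⇒  r_B = 9 − 2 = 7

rB=7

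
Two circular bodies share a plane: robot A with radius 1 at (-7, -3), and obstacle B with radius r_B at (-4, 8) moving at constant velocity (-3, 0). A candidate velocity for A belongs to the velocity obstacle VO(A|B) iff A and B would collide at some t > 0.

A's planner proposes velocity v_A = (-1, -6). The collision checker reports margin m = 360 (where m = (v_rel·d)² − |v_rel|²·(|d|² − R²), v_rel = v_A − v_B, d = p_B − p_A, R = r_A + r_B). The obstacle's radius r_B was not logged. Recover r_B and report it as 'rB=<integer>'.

m = 360
d = (3, 11);  v_rel = (2, -6),  |v_rel|² = 40
v_rel×d = (2)·(11) − (-6)·(3) = 40
since m = R²·40 − 40²:  R² = (1600 + 360) / 40 = 49
R = √49 = 7  ⇒  r_B = 7 − 1 = 6

rB=6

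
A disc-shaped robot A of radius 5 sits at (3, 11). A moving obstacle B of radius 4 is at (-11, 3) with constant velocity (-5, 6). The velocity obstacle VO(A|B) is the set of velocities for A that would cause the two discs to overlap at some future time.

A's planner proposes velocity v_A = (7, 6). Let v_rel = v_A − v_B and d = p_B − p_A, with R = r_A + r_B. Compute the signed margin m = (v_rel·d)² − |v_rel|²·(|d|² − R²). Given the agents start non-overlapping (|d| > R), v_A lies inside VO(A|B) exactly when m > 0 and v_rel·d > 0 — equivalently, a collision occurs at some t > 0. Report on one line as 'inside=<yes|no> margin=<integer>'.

d = (-14, -8),  |d|² = 260;  R = 5+4 = 9,  c = 260−9² = 179
v_rel = (12, 0),  |v_rel|² = 144;  v_rel·d = (12)·(-14) + (0)·(-8) = -168
144·t² + 336·t + 179 = 0  ⇒  m = (-168)² − 144·179 = 2448
m = 2448 > 0,  v_rel·d = -168 < 0  ⇒  outside

inside=no margin=2448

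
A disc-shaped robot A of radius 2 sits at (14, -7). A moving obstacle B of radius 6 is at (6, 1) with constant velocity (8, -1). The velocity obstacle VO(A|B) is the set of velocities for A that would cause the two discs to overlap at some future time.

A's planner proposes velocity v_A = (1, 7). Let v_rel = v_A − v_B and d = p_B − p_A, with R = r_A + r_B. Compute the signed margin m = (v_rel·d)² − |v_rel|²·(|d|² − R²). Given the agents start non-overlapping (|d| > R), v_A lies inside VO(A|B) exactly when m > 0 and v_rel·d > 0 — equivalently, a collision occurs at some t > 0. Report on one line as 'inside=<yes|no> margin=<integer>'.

d = (-8, 8),  |d|² = 128;  R = 2+6 = 8,  c = 128−8² = 64
v_rel = (-7, 8),  |v_rel|² = 113;  v_rel·d = (-7)·(-8) + (8)·(8) = 120
113·t² − 240·t + 64 = 0  ⇒  m = 120² − 113·64 = 7168
m = 7168 > 0,  v_rel·d = 120 > 0  ⇒  inside

inside=yes margin=7168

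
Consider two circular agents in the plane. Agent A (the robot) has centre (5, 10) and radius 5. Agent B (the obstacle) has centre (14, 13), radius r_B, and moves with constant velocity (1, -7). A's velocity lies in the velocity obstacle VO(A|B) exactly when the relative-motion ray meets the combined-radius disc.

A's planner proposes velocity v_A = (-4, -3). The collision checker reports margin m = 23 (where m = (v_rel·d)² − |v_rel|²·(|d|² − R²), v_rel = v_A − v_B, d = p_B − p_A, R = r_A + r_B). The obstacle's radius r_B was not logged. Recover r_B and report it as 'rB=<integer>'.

m = 23
d = (9, 3);  v_rel = (-5, 4),  |v_rel|² = 41
v_rel×d = (-5)·(3) − (4)·(9) = -51
since m = R²·41 − (-51)²:  R² = (2601 + 23) / 41 = 64
R = √64 = 8  ⇒  r_B = 8 − 5 = 3

rB=3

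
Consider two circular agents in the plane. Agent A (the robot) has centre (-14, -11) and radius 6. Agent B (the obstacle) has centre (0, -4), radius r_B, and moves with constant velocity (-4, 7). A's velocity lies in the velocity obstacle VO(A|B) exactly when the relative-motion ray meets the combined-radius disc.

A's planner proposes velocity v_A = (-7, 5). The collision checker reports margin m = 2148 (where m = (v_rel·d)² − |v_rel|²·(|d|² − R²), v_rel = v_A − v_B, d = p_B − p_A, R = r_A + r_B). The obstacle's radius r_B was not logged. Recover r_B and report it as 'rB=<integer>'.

m = 2148
d = (14, 7);  v_rel = (-3, -2),  |v_rel|² = 13
v_rel×d = (-3)·(7) − (-2)·(14) = 7
since m = R²·13 − 7²:  R² = (49 + 2148) / 13 = 169
R = √169 = 13  ⇒  r_B = 13 − 6 = 7

rB=7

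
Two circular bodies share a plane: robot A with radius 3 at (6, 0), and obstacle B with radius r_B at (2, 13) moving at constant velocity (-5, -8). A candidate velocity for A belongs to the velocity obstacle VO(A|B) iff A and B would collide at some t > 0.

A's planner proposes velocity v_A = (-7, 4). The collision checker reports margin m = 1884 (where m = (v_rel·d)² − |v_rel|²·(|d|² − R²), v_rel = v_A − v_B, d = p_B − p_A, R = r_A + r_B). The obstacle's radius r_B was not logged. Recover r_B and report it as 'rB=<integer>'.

m = 1884
d = (-4, 13);  v_rel = (-2, 12),  |v_rel|² = 148
v_rel×d = (-2)·(13) − (12)·(-4) = 22
since m = R²·148 − 22²:  R² = (484 + 1884) / 148 = 16
R = √16 = 4  ⇒  r_B = 4 − 3 = 1

rB=1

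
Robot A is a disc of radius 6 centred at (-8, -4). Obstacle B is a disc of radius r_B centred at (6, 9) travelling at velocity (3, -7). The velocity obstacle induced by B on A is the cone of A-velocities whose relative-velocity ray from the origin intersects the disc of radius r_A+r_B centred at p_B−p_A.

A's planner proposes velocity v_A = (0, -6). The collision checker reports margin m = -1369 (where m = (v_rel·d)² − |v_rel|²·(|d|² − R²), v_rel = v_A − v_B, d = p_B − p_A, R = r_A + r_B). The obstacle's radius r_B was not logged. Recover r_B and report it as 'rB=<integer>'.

m = -1369
d = (14, 13);  v_rel = (-3, 1),  |v_rel|² = 10
v_rel×d = (-3)·(13) − (1)·(14) = -53
since m = R²·10 − (-53)²:  R² = (2809 + -1369) / 10 = 144
R = √144 = 12  ⇒  r_B = 12 − 6 = 6

rB=6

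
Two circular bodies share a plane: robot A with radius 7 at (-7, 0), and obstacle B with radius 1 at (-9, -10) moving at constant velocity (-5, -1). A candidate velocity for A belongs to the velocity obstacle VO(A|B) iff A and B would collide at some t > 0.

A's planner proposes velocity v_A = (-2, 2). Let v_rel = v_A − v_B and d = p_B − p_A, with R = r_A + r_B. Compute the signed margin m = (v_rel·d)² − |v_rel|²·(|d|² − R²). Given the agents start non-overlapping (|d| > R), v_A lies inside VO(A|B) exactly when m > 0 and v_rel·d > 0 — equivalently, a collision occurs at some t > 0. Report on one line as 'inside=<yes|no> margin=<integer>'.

d = (-2, -10),  |d|² = 104;  R = 7+1 = 8,  c = 104−8² = 40
v_rel = (3, 3),  |v_rel|² = 18;  v_rel·d = (3)·(-2) + (3)·(-10) = -36
18·t² + 72·t + 40 = 0  ⇒  m = (-36)² − 18·40 = 576
m = 576 > 0,  v_rel·d = -36 < 0  ⇒  outside

inside=no margin=576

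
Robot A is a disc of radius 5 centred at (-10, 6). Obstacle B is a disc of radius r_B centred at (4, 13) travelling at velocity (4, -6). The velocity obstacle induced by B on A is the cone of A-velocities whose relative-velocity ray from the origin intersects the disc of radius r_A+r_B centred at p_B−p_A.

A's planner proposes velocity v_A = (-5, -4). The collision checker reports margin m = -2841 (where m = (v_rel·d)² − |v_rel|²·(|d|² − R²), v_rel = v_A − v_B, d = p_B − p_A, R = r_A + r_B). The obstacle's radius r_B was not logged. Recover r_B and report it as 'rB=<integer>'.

m = -2841
d = (14, 7);  v_rel = (-9, 2),  |v_rel|² = 85
v_rel×d = (-9)·(7) − (2)·(14) = -91
since m = R²·85 − (-91)²:  R² = (8281 + -2841) / 85 = 64
R = √64 = 8  ⇒  r_B = 8 − 5 = 3

rB=3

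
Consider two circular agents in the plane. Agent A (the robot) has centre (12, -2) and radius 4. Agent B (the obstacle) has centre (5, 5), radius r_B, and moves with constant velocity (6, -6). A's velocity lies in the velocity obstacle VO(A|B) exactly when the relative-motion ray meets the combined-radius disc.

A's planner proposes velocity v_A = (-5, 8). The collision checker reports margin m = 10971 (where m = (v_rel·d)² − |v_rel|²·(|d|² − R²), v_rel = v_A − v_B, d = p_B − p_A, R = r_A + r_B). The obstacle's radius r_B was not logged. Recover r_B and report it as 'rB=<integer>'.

m = 10971
d = (-7, 7);  v_rel = (-11, 14),  |v_rel|² = 317
v_rel×d = (-11)·(7) − (14)·(-7) = 21
since m = R²·317 − 21²:  R² = (441 + 10971) / 317 = 36
R = √36 = 6  ⇒  r_B = 6 − 4 = 2

rB=2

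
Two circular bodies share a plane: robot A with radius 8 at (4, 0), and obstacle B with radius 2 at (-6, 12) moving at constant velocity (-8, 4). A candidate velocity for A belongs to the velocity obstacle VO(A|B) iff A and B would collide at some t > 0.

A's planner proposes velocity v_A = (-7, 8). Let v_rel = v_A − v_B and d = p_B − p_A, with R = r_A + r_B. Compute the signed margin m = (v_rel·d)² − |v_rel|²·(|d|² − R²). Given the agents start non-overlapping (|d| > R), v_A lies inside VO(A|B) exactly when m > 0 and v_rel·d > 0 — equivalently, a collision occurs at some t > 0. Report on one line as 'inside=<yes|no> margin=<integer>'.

d = (-10, 12),  |d|² = 244;  R = 8+2 = 10,  c = 244−10² = 144
v_rel = (1, 4),  |v_rel|² = 17;  v_rel·d = (1)·(-10) + (4)·(12) = 38
17·t² − 76·t + 144 = 0  ⇒  m = 38² − 17·144 = -1004
m = -1004 < 0,  v_rel·d = 38 > 0  ⇒  outside

inside=no margin=-1004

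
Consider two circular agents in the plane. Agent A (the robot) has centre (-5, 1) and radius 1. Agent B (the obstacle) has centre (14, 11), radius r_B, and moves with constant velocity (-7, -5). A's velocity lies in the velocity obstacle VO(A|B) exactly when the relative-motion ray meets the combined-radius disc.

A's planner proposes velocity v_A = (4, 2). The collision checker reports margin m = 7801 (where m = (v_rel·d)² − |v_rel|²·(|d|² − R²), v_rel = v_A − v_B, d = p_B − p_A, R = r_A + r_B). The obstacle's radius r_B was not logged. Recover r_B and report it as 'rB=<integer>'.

m = 7801
d = (19, 10);  v_rel = (11, 7),  |v_rel|² = 170
v_rel×d = (11)·(10) − (7)·(19) = -23
since m = R²·170 − (-23)²:  R² = (529 + 7801) / 170 = 49
R = √49 = 7  ⇒  r_B = 7 − 1 = 6

rB=6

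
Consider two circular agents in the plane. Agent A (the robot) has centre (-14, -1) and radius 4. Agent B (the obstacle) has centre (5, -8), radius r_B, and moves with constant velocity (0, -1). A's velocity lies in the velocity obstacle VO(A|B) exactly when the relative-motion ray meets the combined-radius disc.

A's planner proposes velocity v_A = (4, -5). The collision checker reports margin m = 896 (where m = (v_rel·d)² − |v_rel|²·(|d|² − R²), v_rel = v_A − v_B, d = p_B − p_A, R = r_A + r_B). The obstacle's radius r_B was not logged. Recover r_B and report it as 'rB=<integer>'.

m = 896
d = (19, -7);  v_rel = (4, -4),  |v_rel|² = 32
v_rel×d = (4)·(-7) − (-4)·(19) = 48
since m = R²·32 − 48²:  R² = (2304 + 896) / 32 = 100
R = √100 = 10  ⇒  r_B = 10 − 4 = 6

rB=6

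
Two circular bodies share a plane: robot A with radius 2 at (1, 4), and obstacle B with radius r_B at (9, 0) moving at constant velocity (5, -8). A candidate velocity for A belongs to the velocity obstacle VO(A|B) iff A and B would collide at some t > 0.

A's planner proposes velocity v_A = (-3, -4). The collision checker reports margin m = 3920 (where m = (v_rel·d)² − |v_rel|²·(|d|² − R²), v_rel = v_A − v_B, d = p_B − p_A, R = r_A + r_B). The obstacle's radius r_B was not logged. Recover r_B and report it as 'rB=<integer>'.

m = 3920
d = (8, -4);  v_rel = (-8, 4),  |v_rel|² = 80
v_rel×d = (-8)·(-4) − (4)·(8) = 0
since m = R²·80 − 0²:  R² = (0 + 3920) / 80 = 49
R = √49 = 7  ⇒  r_B = 7 − 2 = 5

rB=5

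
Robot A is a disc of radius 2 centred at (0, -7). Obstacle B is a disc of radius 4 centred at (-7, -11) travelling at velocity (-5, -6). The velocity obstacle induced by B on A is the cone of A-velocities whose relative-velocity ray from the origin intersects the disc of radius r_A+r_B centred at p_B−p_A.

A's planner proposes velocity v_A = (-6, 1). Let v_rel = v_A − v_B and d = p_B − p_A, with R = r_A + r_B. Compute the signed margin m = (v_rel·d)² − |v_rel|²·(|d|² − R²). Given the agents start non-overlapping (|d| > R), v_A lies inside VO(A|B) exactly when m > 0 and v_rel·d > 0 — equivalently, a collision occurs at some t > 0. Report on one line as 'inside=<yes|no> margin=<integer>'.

d = (-7, -4),  |d|² = 65;  R = 2+4 = 6,  c = 65−6² = 29
v_rel = (-1, 7),  |v_rel|² = 50;  v_rel·d = (-1)·(-7) + (7)·(-4) = -21
50·t² + 42·t + 29 = 0  ⇒  m = (-21)² − 50·29 = -1009
m = -1009 < 0,  v_rel·d = -21 < 0  ⇒  outside

inside=no margin=-1009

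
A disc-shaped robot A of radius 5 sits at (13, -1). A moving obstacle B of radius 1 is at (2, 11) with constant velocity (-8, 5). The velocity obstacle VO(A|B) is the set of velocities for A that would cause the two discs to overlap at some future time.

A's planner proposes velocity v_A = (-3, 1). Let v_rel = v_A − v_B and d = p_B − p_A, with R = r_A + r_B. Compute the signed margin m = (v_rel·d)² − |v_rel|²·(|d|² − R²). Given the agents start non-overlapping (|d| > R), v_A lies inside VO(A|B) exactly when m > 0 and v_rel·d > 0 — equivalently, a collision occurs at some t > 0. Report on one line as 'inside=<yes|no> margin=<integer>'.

d = (-11, 12),  |d|² = 265;  R = 5+1 = 6,  c = 265−6² = 229
v_rel = (5, -4),  |v_rel|² = 41;  v_rel·d = (5)·(-11) + (-4)·(12) = -103
41·t² + 206·t + 229 = 0  ⇒  m = (-103)² − 41·229 = 1220
m = 1220 > 0,  v_rel·d = -103 < 0  ⇒  outside

inside=no margin=1220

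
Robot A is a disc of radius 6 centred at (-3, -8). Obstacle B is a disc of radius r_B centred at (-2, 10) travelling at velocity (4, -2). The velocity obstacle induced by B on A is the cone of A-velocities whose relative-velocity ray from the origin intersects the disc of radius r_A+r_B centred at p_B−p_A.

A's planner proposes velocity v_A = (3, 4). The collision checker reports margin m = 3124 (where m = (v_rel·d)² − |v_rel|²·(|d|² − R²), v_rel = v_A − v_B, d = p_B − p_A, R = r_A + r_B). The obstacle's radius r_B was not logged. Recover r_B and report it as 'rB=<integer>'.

m = 3124
d = (1, 18);  v_rel = (-1, 6),  |v_rel|² = 37
v_rel×d = (-1)·(18) − (6)·(1) = -24
since m = R²·37 − (-24)²:  R² = (576 + 3124) / 37 = 100
R = √100 = 10  ⇒  r_B = 10 − 6 = 4

rB=4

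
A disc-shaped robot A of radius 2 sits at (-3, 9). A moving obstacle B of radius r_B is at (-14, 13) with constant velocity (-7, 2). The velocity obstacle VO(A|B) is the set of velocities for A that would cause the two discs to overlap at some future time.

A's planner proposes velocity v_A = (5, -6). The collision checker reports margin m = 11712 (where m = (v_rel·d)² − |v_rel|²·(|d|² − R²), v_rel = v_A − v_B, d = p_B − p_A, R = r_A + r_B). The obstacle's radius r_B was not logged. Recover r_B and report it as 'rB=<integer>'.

m = 11712
d = (-11, 4);  v_rel = (12, -8),  |v_rel|² = 208
v_rel×d = (12)·(4) − (-8)·(-11) = -40
since m = R²·208 − (-40)²:  R² = (1600 + 11712) / 208 = 64
R = √64 = 8  ⇒  r_B = 8 − 2 = 6

rB=6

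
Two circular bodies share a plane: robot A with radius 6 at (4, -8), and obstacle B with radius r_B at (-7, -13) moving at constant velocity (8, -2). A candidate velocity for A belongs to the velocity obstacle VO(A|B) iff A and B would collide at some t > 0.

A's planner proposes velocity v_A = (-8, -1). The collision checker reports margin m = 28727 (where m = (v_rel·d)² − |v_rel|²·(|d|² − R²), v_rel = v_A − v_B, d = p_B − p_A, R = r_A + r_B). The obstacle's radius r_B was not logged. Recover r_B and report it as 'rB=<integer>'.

m = 28727
d = (-11, -5);  v_rel = (-16, 1),  |v_rel|² = 257
v_rel×d = (-16)·(-5) − (1)·(-11) = 91
since m = R²·257 − 91²:  R² = (8281 + 28727) / 257 = 144
R = √144 = 12  ⇒  r_B = 12 − 6 = 6

rB=6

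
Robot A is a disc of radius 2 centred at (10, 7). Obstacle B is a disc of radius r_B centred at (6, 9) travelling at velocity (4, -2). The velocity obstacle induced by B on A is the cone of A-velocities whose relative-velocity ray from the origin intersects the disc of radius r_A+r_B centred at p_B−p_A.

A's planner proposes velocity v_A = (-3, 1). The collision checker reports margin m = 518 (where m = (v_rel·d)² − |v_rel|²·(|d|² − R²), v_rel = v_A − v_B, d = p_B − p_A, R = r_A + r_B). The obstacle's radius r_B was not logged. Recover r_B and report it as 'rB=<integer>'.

m = 518
d = (-4, 2);  v_rel = (-7, 3),  |v_rel|² = 58
v_rel×d = (-7)·(2) − (3)·(-4) = -2
since m = R²·58 − (-2)²:  R² = (4 + 518) / 58 = 9
R = √9 = 3  ⇒  r_B = 3 − 2 = 1

rB=1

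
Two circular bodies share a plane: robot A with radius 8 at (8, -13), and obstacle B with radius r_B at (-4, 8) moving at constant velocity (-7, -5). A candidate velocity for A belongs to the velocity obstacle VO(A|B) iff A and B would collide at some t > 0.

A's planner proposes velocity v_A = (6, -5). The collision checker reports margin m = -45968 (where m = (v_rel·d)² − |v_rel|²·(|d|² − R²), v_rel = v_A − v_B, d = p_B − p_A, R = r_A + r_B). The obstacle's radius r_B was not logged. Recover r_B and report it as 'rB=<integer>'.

m = -45968
d = (-12, 21);  v_rel = (13, 0),  |v_rel|² = 169
v_rel×d = (13)·(21) − (0)·(-12) = 273
since m = R²·169 − 273²:  R² = (74529 + -45968) / 169 = 169
R = √169 = 13  ⇒  r_B = 13 − 8 = 5

rB=5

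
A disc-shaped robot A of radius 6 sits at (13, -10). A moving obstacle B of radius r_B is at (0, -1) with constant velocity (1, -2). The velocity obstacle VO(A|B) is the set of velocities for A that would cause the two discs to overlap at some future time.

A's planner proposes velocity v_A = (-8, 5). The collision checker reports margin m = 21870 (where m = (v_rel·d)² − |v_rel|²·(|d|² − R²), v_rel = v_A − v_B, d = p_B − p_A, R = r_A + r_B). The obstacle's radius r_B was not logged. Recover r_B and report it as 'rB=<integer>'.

m = 21870
d = (-13, 9);  v_rel = (-9, 7),  |v_rel|² = 130
v_rel×d = (-9)·(9) − (7)·(-13) = 10
since m = R²·130 − 10²:  R² = (100 + 21870) / 130 = 169
R = √169 = 13  ⇒  r_B = 13 − 6 = 7

rB=7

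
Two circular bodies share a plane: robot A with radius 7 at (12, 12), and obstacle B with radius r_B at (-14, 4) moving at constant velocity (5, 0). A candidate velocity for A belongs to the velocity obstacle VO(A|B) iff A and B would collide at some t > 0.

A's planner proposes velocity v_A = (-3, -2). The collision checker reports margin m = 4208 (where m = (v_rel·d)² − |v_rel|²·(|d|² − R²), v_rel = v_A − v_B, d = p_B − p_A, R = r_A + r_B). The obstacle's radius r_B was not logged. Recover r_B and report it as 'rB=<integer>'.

m = 4208
d = (-26, -8);  v_rel = (-8, -2),  |v_rel|² = 68
v_rel×d = (-8)·(-8) − (-2)·(-26) = 12
since m = R²·68 − 12²:  R² = (144 + 4208) / 68 = 64
R = √64 = 8  ⇒  r_B = 8 − 7 = 1

rB=1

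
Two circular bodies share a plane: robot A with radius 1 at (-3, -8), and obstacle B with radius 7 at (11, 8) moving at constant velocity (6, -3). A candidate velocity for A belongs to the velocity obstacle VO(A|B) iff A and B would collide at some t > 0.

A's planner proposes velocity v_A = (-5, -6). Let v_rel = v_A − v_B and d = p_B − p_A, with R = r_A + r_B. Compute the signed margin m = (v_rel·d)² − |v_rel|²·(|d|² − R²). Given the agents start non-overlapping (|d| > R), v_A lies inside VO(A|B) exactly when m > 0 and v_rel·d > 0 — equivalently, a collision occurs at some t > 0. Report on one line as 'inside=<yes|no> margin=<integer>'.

d = (14, 16),  |d|² = 452;  R = 1+7 = 8,  c = 452−8² = 388
v_rel = (-11, -3),  |v_rel|² = 130;  v_rel·d = (-11)·(14) + (-3)·(16) = -202
130·t² + 404·t + 388 = 0  ⇒  m = (-202)² − 130·388 = -9636
m = -9636 < 0,  v_rel·d = -202 < 0  ⇒  outside

inside=no margin=-9636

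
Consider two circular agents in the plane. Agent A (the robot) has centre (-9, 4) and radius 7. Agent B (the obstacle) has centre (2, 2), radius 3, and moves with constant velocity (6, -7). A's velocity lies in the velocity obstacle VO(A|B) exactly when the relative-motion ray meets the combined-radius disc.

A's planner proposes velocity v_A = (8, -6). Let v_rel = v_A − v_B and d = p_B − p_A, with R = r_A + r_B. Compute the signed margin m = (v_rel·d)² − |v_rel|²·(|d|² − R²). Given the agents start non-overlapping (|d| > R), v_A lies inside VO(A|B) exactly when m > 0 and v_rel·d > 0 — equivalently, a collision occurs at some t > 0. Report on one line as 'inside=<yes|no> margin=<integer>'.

d = (11, -2),  |d|² = 125;  R = 7+3 = 10,  c = 125−10² = 25
v_rel = (2, 1),  |v_rel|² = 5;  v_rel·d = (2)·(11) + (1)·(-2) = 20
5·t² − 40·t + 25 = 0  ⇒  m = 20² − 5·25 = 275
m = 275 > 0,  v_rel·d = 20 > 0  ⇒  inside

inside=yes margin=275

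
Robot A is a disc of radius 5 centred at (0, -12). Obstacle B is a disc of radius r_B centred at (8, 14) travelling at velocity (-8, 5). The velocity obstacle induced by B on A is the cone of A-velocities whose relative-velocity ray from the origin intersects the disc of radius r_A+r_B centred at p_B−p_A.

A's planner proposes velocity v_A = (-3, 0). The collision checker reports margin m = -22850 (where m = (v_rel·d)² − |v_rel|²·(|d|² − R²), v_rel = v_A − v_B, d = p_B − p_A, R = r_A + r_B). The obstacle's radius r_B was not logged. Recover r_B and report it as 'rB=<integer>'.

m = -22850
d = (8, 26);  v_rel = (5, -5),  |v_rel|² = 50
v_rel×d = (5)·(26) − (-5)·(8) = 170
since m = R²·50 − 170²:  R² = (28900 + -22850) / 50 = 121
R = √121 = 11  ⇒  r_B = 11 − 5 = 6

rB=6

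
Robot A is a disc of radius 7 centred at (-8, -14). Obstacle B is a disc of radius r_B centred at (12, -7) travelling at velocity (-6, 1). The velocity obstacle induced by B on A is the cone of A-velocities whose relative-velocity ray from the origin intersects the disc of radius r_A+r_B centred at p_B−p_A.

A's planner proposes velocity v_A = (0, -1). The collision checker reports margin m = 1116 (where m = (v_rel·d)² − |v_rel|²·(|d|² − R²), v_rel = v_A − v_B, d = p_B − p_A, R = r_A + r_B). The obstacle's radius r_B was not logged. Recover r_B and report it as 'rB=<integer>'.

m = 1116
d = (20, 7);  v_rel = (6, -2),  |v_rel|² = 40
v_rel×d = (6)·(7) − (-2)·(20) = 82
since m = R²·40 − 82²:  R² = (6724 + 1116) / 40 = 196
R = √196 = 14  ⇒  r_B = 14 − 7 = 7

rB=7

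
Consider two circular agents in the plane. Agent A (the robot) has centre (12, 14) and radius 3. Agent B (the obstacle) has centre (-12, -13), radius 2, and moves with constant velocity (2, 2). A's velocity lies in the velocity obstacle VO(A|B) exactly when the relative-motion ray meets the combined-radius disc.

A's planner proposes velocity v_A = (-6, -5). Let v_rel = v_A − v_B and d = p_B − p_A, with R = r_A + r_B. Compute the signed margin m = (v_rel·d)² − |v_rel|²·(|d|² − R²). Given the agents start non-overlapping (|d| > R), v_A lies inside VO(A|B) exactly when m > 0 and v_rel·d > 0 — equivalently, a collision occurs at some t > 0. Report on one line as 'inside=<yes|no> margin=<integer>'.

d = (-24, -27),  |d|² = 1305;  R = 3+2 = 5,  c = 1305−5² = 1280
v_rel = (-8, -7),  |v_rel|² = 113;  v_rel·d = (-8)·(-24) + (-7)·(-27) = 381
113·t² − 762·t + 1280 = 0  ⇒  m = 381² − 113·1280 = 521
m = 521 > 0,  v_rel·d = 381 > 0  ⇒  inside

inside=yes margin=521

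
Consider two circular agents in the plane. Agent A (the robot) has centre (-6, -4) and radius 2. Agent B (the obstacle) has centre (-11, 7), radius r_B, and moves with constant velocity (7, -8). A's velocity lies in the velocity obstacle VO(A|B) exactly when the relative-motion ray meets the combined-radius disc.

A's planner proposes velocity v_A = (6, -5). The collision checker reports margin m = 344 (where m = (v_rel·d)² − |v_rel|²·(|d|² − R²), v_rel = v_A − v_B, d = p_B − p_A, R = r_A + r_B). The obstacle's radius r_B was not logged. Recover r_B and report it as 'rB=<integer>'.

m = 344
d = (-5, 11);  v_rel = (-1, 3),  |v_rel|² = 10
v_rel×d = (-1)·(11) − (3)·(-5) = 4
since m = R²·10 − 4²:  R² = (16 + 344) / 10 = 36
R = √36 = 6  ⇒  r_B = 6 − 2 = 4

rB=4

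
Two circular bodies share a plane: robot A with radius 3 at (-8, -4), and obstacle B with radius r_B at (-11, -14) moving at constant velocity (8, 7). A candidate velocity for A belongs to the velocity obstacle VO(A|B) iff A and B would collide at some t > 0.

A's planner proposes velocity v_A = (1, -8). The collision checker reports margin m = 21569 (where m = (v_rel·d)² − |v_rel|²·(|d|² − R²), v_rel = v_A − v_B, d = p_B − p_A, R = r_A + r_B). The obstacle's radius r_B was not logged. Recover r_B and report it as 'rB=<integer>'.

m = 21569
d = (-3, -10);  v_rel = (-7, -15),  |v_rel|² = 274
v_rel×d = (-7)·(-10) − (-15)·(-3) = 25
since m = R²·274 − 25²:  R² = (625 + 21569) / 274 = 81
R = √81 = 9  ⇒  r_B = 9 − 3 = 6

rB=6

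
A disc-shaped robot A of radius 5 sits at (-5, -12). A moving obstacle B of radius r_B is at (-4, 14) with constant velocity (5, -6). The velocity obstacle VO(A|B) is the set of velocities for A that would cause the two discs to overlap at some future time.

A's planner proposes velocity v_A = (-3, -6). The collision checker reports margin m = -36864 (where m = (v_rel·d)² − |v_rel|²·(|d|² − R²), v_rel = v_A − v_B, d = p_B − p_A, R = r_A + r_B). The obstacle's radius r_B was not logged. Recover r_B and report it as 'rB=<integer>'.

m = -36864
d = (1, 26);  v_rel = (-8, 0),  |v_rel|² = 64
v_rel×d = (-8)·(26) − (0)·(1) = -208
since m = R²·64 − (-208)²:  R² = (43264 + -36864) / 64 = 100
R = √100 = 10  ⇒  r_B = 10 − 5 = 5

rB=5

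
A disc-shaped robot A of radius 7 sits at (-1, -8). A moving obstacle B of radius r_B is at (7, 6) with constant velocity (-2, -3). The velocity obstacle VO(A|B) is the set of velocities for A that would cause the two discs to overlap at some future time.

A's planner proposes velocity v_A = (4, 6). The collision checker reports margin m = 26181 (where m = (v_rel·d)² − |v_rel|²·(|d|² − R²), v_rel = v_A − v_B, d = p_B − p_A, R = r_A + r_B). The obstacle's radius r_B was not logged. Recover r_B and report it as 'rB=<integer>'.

m = 26181
d = (8, 14);  v_rel = (6, 9),  |v_rel|² = 117
v_rel×d = (6)·(14) − (9)·(8) = 12
since m = R²·117 − 12²:  R² = (144 + 26181) / 117 = 225
R = √225 = 15  ⇒  r_B = 15 − 7 = 8

rB=8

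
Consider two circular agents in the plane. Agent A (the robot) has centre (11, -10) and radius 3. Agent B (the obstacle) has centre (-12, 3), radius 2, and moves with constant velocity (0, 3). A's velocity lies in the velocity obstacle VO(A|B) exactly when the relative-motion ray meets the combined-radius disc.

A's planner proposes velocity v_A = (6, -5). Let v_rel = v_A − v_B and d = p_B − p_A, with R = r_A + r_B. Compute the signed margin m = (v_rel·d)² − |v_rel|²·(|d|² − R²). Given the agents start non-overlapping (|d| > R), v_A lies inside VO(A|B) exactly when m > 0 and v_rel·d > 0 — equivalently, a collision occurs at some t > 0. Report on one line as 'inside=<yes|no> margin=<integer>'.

d = (-23, 13),  |d|² = 698;  R = 3+2 = 5,  c = 698−5² = 673
v_rel = (6, -8),  |v_rel|² = 100;  v_rel·d = (6)·(-23) + (-8)·(13) = -242
100·t² + 484·t + 673 = 0  ⇒  m = (-242)² − 100·673 = -8736
m = -8736 < 0,  v_rel·d = -242 < 0  ⇒  outside

inside=no margin=-8736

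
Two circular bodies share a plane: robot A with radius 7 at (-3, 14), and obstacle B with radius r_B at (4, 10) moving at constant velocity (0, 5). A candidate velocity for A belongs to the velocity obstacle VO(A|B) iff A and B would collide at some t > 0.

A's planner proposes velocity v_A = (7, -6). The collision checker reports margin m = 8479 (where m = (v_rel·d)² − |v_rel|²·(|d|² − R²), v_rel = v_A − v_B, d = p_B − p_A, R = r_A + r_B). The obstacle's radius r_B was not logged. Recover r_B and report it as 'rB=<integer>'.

m = 8479
d = (7, -4);  v_rel = (7, -11),  |v_rel|² = 170
v_rel×d = (7)·(-4) − (-11)·(7) = 49
since m = R²·170 − 49²:  R² = (2401 + 8479) / 170 = 64
R = √64 = 8  ⇒  r_B = 8 − 7 = 1

rB=1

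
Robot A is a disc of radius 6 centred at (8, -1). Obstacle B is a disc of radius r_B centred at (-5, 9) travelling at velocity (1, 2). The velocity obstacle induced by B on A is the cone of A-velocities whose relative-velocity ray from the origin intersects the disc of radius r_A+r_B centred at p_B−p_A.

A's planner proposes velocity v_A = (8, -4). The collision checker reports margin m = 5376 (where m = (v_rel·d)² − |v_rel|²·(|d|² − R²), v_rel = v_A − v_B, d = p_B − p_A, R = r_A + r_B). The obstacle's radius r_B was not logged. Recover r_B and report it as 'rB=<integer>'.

m = 5376
d = (-13, 10);  v_rel = (7, -6),  |v_rel|² = 85
v_rel×d = (7)·(10) − (-6)·(-13) = -8
since m = R²·85 − (-8)²:  R² = (64 + 5376) / 85 = 64
R = √64 = 8  ⇒  r_B = 8 − 6 = 2

rB=2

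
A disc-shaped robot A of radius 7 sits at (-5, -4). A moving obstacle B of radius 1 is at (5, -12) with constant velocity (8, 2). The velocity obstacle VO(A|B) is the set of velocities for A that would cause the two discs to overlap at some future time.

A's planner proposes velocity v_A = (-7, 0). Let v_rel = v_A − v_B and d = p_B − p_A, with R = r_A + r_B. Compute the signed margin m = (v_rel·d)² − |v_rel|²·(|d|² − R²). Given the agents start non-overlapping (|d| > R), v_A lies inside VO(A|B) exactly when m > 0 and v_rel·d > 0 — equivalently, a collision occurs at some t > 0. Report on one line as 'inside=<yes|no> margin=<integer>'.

d = (10, -8),  |d|² = 164;  R = 7+1 = 8,  c = 164−8² = 100
v_rel = (-15, -2),  |v_rel|² = 229;  v_rel·d = (-15)·(10) + (-2)·(-8) = -134
229·t² + 268·t + 100 = 0  ⇒  m = (-134)² − 229·100 = -4944
m = -4944 < 0,  v_rel·d = -134 < 0  ⇒  outside

inside=no margin=-4944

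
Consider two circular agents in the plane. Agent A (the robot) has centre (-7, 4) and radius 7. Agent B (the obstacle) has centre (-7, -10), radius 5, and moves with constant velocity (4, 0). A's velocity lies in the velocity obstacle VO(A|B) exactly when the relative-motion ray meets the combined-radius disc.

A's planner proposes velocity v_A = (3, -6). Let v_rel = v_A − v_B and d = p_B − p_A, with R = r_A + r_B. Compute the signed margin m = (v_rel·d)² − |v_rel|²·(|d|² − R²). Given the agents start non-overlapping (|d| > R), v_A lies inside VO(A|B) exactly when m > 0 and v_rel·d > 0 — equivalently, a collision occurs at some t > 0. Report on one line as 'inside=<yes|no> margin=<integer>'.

d = (0, -14),  |d|² = 196;  R = 7+5 = 12,  c = 196−12² = 52
v_rel = (-1, -6),  |v_rel|² = 37;  v_rel·d = (-1)·(0) + (-6)·(-14) = 84
37·t² − 168·t + 52 = 0  ⇒  m = 84² − 37·52 = 5132
m = 5132 > 0,  v_rel·d = 84 > 0  ⇒  inside

inside=yes margin=5132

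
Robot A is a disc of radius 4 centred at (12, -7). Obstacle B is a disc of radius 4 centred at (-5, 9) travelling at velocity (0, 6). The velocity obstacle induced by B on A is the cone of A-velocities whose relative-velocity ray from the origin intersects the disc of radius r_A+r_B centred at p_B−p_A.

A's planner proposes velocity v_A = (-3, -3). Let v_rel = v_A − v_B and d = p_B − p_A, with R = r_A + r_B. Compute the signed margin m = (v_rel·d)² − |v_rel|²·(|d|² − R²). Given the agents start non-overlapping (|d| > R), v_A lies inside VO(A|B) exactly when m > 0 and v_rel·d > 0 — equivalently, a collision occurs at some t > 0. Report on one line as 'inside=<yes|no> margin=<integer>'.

d = (-17, 16),  |d|² = 545;  R = 4+4 = 8,  c = 545−8² = 481
v_rel = (-3, -9),  |v_rel|² = 90;  v_rel·d = (-3)·(-17) + (-9)·(16) = -93
90·t² + 186·t + 481 = 0  ⇒  m = (-93)² − 90·481 = -34641
m = -34641 < 0,  v_rel·d = -93 < 0  ⇒  outside

inside=no margin=-34641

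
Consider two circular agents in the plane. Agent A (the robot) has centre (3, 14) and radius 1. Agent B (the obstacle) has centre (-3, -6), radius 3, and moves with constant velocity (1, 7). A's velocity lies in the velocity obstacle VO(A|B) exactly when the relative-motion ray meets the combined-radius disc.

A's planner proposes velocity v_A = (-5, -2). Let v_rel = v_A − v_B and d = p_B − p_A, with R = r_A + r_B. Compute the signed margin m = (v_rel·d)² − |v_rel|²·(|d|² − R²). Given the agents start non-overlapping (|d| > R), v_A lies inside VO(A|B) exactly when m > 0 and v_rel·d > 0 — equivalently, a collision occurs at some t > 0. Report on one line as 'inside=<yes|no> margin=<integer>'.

d = (-6, -20),  |d|² = 436;  R = 1+3 = 4,  c = 436−4² = 420
v_rel = (-6, -9),  |v_rel|² = 117;  v_rel·d = (-6)·(-6) + (-9)·(-20) = 216
117·t² − 432·t + 420 = 0  ⇒  m = 216² − 117·420 = -2484
m = -2484 < 0,  v_rel·d = 216 > 0  ⇒  outside

inside=no margin=-2484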